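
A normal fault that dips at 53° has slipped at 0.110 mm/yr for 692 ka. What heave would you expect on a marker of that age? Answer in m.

45.8 m

dip-slip = rate × time = 0.110 mm/yr × 692 ka = 76.12 m
heave = dip-slip × cos(dip) = 76.12 × cos(53°) = 45.8 m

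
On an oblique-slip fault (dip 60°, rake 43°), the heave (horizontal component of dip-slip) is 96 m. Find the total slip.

dip-slip = heave / cos(dip) = 96 / cos(60°) = 192 m
net slip = dip-slip / sin(rake) = 192 / sin(43°) = 282 m

282 m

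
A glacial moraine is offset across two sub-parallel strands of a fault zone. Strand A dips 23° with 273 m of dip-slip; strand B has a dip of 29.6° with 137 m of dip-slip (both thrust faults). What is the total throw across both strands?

174 m

throw_A = 273 × sin(23°) = 106.7 m
throw_B = 137 × sin(29.6°) = 67.67 m
total = 106.7 + 67.67 = 174 m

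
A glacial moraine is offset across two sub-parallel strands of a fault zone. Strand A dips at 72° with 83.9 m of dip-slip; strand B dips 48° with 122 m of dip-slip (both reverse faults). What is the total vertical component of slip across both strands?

throw_A = 83.9 × sin(72°) = 79.79 m
throw_B = 122 × sin(48°) = 90.66 m
total = 79.79 + 90.66 = 170 m

170 m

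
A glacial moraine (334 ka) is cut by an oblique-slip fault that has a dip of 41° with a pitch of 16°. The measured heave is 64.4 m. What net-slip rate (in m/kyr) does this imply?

0.927 m/kyr

dip-slip = heave / cos(dip) = 64.4 / cos(41°) = 85.33 m
net slip = dip-slip / sin(rake) = 85.33 / sin(16°) = 309.6 m
rate = 309.6 m / 334 ka = 0.000927 m/yr = 0.927 m/kyr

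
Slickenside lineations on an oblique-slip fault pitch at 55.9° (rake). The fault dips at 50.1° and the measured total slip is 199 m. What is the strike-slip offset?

112 m

strike-slip = net slip × cos(rake) = 199 m × cos(55.9°) = 112 m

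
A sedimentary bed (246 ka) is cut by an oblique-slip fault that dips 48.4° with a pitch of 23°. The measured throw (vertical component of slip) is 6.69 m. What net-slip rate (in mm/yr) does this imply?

dip-slip = throw / sin(dip) = 6.69 / sin(48.4°) = 8.946 m
net slip = dip-slip / sin(rake) = 8.946 / sin(23°) = 22.90 m
rate = 22.90 m / 246 ka = 0.0000931 m/yr = 0.0931 mm/yr

0.0931 mm/yr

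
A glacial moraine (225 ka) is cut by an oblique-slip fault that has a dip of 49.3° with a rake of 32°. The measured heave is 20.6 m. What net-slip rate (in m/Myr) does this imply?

dip-slip = heave / cos(dip) = 20.6 / cos(49.3°) = 31.59 m
net slip = dip-slip / sin(rake) = 31.59 / sin(32°) = 59.61 m
rate = 59.61 m / 225 ka = 0.000265 m/yr = 265 m/Myr

265 m/Myr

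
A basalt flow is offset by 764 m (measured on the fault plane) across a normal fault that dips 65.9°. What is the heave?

heave = dip-slip × cos(dip) = 764 m × cos(65.9°) = 312 m

312 m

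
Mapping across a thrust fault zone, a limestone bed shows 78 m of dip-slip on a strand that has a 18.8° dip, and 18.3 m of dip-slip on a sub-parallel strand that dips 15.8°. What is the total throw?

throw_A = 78 × sin(18.8°) = 25.14 m
throw_B = 18.3 × sin(15.8°) = 4.983 m
total = 25.14 + 4.983 = 30.1 m

30.1 m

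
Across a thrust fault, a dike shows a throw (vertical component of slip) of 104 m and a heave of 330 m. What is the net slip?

346 m

net slip = √(throw² + heave²) = √(104² + 330²) = 346 m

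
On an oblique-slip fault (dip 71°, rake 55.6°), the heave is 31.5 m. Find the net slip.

dip-slip = heave / cos(dip) = 31.5 / cos(71°) = 96.75 m
net slip = dip-slip / sin(rake) = 96.75 / sin(55.6°) = 117 m

117 m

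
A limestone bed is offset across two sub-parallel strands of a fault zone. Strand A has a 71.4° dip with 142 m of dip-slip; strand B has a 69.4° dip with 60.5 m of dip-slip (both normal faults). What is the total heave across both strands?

66.6 m

heave_A = 142 × cos(71.4°) = 45.29 m
heave_B = 60.5 × cos(69.4°) = 21.29 m
total = 45.29 + 21.29 = 66.6 m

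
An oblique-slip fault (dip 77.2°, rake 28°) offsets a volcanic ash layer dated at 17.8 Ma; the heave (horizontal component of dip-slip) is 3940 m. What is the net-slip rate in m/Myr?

2130 m/Myr

dip-slip = heave / cos(dip) = 3940 / cos(77.2°) = 17780 m
net slip = dip-slip / sin(rake) = 17780 / sin(28°) = 37880 m
rate = 37880 m / 17.8 Ma = 0.00213 m/yr = 2130 m/Myr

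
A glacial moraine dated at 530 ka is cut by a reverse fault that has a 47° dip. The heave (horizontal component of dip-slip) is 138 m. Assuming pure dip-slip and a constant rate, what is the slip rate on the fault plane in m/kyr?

dip-slip = heave / cos(dip) = 138 m / cos(47°) = 202.3 m
rate = 202.3 m / 530 ka = 0.000382 m/yr = 0.382 m/kyr

0.382 m/kyr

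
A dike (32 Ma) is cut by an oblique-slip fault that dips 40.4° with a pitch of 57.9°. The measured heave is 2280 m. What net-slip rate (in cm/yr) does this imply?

0.0110 cm/yr

dip-slip = heave / cos(dip) = 2280 / cos(40.4°) = 2994 m
net slip = dip-slip / sin(rake) = 2994 / sin(57.9°) = 3534 m
rate = 3534 m / 32 Ma = 0.000110 m/yr = 0.0110 cm/yr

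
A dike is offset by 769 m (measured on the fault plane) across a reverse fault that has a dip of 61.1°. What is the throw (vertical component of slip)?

673 m

throw = dip-slip × sin(dip) = 769 m × sin(61.1°) = 673 m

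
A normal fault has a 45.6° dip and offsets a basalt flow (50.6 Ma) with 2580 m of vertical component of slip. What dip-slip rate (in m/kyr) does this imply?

0.0714 m/kyr

dip-slip = throw / sin(dip) = 2580 m / sin(45.6°) = 3611 m
rate = 3611 m / 50.6 Ma = 0.0000714 m/yr = 0.0714 m/kyr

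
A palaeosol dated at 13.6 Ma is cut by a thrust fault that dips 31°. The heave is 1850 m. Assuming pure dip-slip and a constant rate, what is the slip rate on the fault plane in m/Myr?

dip-slip = heave / cos(dip) = 1850 m / cos(31°) = 2158 m
rate = 2158 m / 13.6 Ma = 0.000159 m/yr = 159 m/Myr

159 m/Myr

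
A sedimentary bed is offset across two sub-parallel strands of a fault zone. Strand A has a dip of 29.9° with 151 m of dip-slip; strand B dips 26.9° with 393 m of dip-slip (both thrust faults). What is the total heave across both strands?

heave_A = 151 × cos(29.9°) = 130.9 m
heave_B = 393 × cos(26.9°) = 350.5 m
total = 130.9 + 350.5 = 481 m

481 m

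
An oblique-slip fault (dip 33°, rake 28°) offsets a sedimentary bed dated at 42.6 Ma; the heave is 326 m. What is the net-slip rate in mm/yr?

dip-slip = heave / cos(dip) = 326 / cos(33°) = 388.7 m
net slip = dip-slip / sin(rake) = 388.7 / sin(28°) = 828 m
rate = 828 m / 42.6 Ma = 0.0000194 m/yr = 0.0194 mm/yr

0.0194 mm/yr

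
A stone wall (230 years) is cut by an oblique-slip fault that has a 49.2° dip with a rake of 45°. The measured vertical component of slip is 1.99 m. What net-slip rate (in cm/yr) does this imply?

dip-slip = throw / sin(dip) = 1.99 / sin(49.2°) = 2.629 m
net slip = dip-slip / sin(rake) = 2.629 / sin(45°) = 3.718 m
rate = 3.718 m / 230 years = 0.0162 m/yr = 1.62 cm/yr

1.62 cm/yr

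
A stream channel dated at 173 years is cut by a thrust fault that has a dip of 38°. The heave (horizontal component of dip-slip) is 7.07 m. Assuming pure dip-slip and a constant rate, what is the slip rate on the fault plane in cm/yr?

5.19 cm/yr

dip-slip = heave / cos(dip) = 7.07 m / cos(38°) = 8.972 m
rate = 8.972 m / 173 years = 0.0519 m/yr = 5.19 cm/yr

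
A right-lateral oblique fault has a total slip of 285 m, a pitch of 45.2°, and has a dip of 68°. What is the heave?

dip-slip = net slip × sin(rake) = 285 m × sin(45.2°) = 202.2 m
heave = dip-slip × cos(dip) = 202.2 × cos(68°) = 75.8 m

75.8 m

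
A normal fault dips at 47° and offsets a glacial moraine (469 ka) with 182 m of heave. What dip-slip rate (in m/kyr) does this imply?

0.569 m/kyr

dip-slip = heave / cos(dip) = 182 m / cos(47°) = 266.9 m
rate = 266.9 m / 469 ka = 0.000569 m/yr = 0.569 m/kyr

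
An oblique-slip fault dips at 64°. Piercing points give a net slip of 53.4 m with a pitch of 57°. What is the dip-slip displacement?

44.8 m

dip-slip = net slip × sin(rake) = 53.4 m × sin(57°) = 44.8 m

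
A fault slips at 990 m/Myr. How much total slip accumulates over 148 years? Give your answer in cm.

14.7 cm

slip = rate × time = 990 m/Myr × 148 years = 0.147 m = 14.7 cm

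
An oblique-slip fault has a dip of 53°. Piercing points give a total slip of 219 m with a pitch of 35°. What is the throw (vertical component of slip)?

100 m

dip-slip = net slip × sin(rake) = 219 m × sin(35°) = 125.6 m
throw = dip-slip × sin(dip) = 125.6 × sin(53°) = 100 m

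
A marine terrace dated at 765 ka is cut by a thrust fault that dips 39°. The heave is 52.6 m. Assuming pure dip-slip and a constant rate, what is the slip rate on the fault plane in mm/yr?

dip-slip = heave / cos(dip) = 52.6 m / cos(39°) = 67.68 m
rate = 67.68 m / 765 ka = 0.0000885 m/yr = 0.0885 mm/yr

0.0885 mm/yr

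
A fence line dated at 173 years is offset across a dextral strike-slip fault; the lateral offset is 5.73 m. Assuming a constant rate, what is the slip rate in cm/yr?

3.31 cm/yr

rate = 5.73 m / 173 years = 0.0331 m/yr = 3.31 cm/yr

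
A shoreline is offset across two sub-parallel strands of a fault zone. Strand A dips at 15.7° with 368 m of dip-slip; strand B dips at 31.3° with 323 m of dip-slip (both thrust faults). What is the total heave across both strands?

630 m

heave_A = 368 × cos(15.7°) = 354.3 m
heave_B = 323 × cos(31.3°) = 276 m
total = 354.3 + 276 = 630 m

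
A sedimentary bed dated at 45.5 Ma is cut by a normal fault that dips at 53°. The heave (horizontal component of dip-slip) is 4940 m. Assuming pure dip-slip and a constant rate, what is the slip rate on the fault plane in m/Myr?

180 m/Myr

dip-slip = heave / cos(dip) = 4940 m / cos(53°) = 8209 m
rate = 8209 m / 45.5 Ma = 0.000180 m/yr = 180 m/Myr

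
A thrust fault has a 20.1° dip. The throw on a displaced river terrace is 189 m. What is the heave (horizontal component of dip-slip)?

516 m

heave = throw / tan(dip) = 189 / tan(20.1°) = 516 m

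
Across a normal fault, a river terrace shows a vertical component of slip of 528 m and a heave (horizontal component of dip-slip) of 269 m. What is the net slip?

593 m

net slip = √(throw² + heave²) = √(528² + 269²) = 593 m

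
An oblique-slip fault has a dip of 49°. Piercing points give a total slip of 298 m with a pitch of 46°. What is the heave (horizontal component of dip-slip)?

141 m

dip-slip = net slip × sin(rake) = 298 m × sin(46°) = 214.4 m
heave = dip-slip × cos(dip) = 214.4 × cos(49°) = 141 m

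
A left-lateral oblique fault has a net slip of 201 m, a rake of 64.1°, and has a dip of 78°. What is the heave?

dip-slip = net slip × sin(rake) = 201 m × sin(64.1°) = 180.8 m
heave = dip-slip × cos(dip) = 180.8 × cos(78°) = 37.6 m

37.6 m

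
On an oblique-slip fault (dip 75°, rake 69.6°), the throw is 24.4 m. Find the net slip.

dip-slip = throw / sin(dip) = 24.4 / sin(75°) = 25.26 m
net slip = dip-slip / sin(rake) = 25.26 / sin(69.6°) = 27 m

27 m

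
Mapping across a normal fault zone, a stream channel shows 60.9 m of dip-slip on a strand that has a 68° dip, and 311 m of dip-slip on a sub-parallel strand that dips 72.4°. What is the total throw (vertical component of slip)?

throw_A = 60.9 × sin(68°) = 56.47 m
throw_B = 311 × sin(72.4°) = 296.4 m
total = 56.47 + 296.4 = 353 m

353 m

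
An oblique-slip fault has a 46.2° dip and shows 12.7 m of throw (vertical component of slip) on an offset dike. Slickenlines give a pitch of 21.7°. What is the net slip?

47.6 m

dip-slip = throw / sin(dip) = 12.7 / sin(46.2°) = 17.60 m
net slip = dip-slip / sin(rake) = 17.60 / sin(21.7°) = 47.6 m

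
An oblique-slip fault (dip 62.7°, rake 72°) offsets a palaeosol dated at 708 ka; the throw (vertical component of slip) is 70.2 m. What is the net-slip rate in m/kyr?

dip-slip = throw / sin(dip) = 70.2 / sin(62.7°) = 79 m
net slip = dip-slip / sin(rake) = 79 / sin(72°) = 83.06 m
rate = 83.06 m / 708 ka = 0.000117 m/yr = 0.117 m/kyr

0.117 m/kyr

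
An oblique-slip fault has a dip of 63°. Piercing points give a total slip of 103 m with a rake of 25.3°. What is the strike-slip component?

strike-slip = net slip × cos(rake) = 103 m × cos(25.3°) = 93.1 m

93.1 m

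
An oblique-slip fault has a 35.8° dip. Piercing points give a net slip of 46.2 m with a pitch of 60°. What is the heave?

32.5 m

dip-slip = net slip × sin(rake) = 46.2 m × sin(60°) = 40.01 m
heave = dip-slip × cos(dip) = 40.01 × cos(35.8°) = 32.5 m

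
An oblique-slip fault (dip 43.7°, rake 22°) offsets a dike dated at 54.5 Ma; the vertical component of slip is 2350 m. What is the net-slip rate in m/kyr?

dip-slip = throw / sin(dip) = 2350 / sin(43.7°) = 3401 m
net slip = dip-slip / sin(rake) = 3401 / sin(22°) = 9080 m
rate = 9080 m / 54.5 Ma = 0.000167 m/yr = 0.167 m/kyr

0.167 m/kyr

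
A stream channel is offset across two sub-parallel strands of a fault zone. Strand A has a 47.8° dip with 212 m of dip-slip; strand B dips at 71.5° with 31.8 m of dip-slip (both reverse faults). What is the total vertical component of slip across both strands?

throw_A = 212 × sin(47.8°) = 157.1 m
throw_B = 31.8 × sin(71.5°) = 30.16 m
total = 157.1 + 30.16 = 187 m

187 m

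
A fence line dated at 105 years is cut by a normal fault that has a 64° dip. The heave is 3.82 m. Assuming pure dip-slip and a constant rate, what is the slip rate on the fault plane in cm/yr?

8.30 cm/yr

dip-slip = heave / cos(dip) = 3.82 m / cos(64°) = 8.714 m
rate = 8.714 m / 105 years = 0.0830 m/yr = 8.30 cm/yr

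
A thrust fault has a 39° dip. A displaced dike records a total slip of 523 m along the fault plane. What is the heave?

406 m

heave = dip-slip × cos(dip) = 523 m × cos(39°) = 406 m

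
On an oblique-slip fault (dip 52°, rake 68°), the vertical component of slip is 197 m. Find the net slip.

270 m

dip-slip = throw / sin(dip) = 197 / sin(52°) = 250 m
net slip = dip-slip / sin(rake) = 250 / sin(68°) = 270 m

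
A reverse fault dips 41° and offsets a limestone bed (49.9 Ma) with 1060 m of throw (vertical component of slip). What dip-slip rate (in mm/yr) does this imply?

dip-slip = throw / sin(dip) = 1060 m / sin(41°) = 1616 m
rate = 1616 m / 49.9 Ma = 0.0000324 m/yr = 0.0324 mm/yr

0.0324 mm/yr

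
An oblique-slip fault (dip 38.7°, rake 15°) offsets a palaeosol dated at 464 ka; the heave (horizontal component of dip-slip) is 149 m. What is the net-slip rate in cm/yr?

dip-slip = heave / cos(dip) = 149 / cos(38.7°) = 190.9 m
net slip = dip-slip / sin(rake) = 190.9 / sin(15°) = 737.7 m
rate = 737.7 m / 464 ka = 0.00159 m/yr = 0.159 cm/yr

0.159 cm/yr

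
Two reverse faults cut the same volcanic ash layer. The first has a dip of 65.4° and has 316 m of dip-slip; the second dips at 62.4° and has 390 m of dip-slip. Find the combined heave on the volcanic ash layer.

312 m

heave_A = 316 × cos(65.4°) = 131.5 m
heave_B = 390 × cos(62.4°) = 180.7 m
total = 131.5 + 180.7 = 312 m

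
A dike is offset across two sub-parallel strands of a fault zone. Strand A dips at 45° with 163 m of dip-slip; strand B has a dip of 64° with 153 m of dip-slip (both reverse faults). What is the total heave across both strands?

heave_A = 163 × cos(45°) = 115.3 m
heave_B = 153 × cos(64°) = 67.07 m
total = 115.3 + 67.07 = 182 m

182 m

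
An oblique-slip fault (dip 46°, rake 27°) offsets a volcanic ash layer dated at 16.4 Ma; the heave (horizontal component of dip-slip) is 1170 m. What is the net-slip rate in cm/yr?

dip-slip = heave / cos(dip) = 1170 / cos(46°) = 1684 m
net slip = dip-slip / sin(rake) = 1684 / sin(27°) = 3710 m
rate = 3710 m / 16.4 Ma = 0.000226 m/yr = 0.0226 cm/yr

0.0226 cm/yr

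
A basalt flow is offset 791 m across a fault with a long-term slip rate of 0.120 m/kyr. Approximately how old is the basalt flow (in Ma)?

6.59 Ma

age = offset / rate = 791 m / (0.120 m/kyr) = 6.59e+06 yr = 6.59 Ma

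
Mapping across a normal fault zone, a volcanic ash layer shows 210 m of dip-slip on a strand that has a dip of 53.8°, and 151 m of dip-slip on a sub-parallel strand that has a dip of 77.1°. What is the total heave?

heave_A = 210 × cos(53.8°) = 124 m
heave_B = 151 × cos(77.1°) = 33.71 m
total = 124 + 33.71 = 158 m

158 m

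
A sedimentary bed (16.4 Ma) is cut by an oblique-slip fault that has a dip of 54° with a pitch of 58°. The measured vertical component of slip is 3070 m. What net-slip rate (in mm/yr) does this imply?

0.273 mm/yr

dip-slip = throw / sin(dip) = 3070 / sin(54°) = 3795 m
net slip = dip-slip / sin(rake) = 3795 / sin(58°) = 4475 m
rate = 4475 m / 16.4 Ma = 0.000273 m/yr = 0.273 mm/yr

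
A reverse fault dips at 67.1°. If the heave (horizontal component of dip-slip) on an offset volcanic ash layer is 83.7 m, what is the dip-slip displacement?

215 m

dip-slip = heave / cos(dip) = 83.7 / cos(67.1°) = 215 m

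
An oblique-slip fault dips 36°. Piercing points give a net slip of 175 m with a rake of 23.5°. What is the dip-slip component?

dip-slip = net slip × sin(rake) = 175 m × sin(23.5°) = 69.8 m

69.8 m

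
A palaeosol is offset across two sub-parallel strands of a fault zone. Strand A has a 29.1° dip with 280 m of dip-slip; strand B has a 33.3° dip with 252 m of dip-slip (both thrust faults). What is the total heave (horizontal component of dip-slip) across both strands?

455 m

heave_A = 280 × cos(29.1°) = 244.7 m
heave_B = 252 × cos(33.3°) = 210.6 m
total = 244.7 + 210.6 = 455 m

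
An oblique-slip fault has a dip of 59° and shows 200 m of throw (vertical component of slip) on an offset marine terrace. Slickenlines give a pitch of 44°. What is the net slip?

dip-slip = throw / sin(dip) = 200 / sin(59°) = 233.3 m
net slip = dip-slip / sin(rake) = 233.3 / sin(44°) = 336 m

336 m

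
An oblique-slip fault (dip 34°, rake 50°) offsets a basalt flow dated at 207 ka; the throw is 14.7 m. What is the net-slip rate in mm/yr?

0.166 mm/yr

dip-slip = throw / sin(dip) = 14.7 / sin(34°) = 26.29 m
net slip = dip-slip / sin(rake) = 26.29 / sin(50°) = 34.32 m
rate = 34.32 m / 207 ka = 0.000166 m/yr = 0.166 mm/yr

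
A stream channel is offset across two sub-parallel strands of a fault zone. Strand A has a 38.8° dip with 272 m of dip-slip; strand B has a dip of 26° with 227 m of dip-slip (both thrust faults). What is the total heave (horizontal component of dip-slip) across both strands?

heave_A = 272 × cos(38.8°) = 212 m
heave_B = 227 × cos(26°) = 204 m
total = 212 + 204 = 416 m

416 m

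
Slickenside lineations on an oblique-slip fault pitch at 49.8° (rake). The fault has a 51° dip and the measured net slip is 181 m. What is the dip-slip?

138 m

dip-slip = net slip × sin(rake) = 181 m × sin(49.8°) = 138 m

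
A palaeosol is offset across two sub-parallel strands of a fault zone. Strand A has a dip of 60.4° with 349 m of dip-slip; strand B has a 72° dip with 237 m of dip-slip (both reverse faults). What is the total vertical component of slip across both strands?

529 m

throw_A = 349 × sin(60.4°) = 303.5 m
throw_B = 237 × sin(72°) = 225.4 m
total = 303.5 + 225.4 = 529 m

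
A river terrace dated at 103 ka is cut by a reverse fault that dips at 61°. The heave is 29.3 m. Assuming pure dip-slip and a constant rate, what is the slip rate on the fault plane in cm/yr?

0.0587 cm/yr

dip-slip = heave / cos(dip) = 29.3 m / cos(61°) = 60.44 m
rate = 60.44 m / 103 ka = 0.000587 m/yr = 0.0587 cm/yr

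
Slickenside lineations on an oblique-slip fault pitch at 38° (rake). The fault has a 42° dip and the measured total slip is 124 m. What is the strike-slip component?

97.7 m

strike-slip = net slip × cos(rake) = 124 m × cos(38°) = 97.7 m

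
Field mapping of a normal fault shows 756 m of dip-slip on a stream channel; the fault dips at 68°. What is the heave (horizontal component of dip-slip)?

283 m

heave = dip-slip × cos(dip) = 756 m × cos(68°) = 283 m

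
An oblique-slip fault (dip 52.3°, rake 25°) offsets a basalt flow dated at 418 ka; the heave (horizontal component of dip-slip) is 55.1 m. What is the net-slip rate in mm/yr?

dip-slip = heave / cos(dip) = 55.1 / cos(52.3°) = 90.10 m
net slip = dip-slip / sin(rake) = 90.10 / sin(25°) = 213.2 m
rate = 213.2 m / 418 ka = 0.000510 m/yr = 0.510 mm/yr

0.510 mm/yr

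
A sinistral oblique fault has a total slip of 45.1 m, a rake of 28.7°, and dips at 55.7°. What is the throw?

dip-slip = net slip × sin(rake) = 45.1 m × sin(28.7°) = 21.66 m
throw = dip-slip × sin(dip) = 21.66 × sin(55.7°) = 17.9 m

17.9 m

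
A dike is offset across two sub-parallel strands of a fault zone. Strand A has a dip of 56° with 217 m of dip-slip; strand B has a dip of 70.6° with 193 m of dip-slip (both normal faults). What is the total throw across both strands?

362 m

throw_A = 217 × sin(56°) = 179.9 m
throw_B = 193 × sin(70.6°) = 182 m
total = 179.9 + 182 = 362 m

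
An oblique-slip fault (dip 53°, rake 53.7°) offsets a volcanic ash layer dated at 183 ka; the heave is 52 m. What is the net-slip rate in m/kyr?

dip-slip = heave / cos(dip) = 52 / cos(53°) = 86.41 m
net slip = dip-slip / sin(rake) = 86.41 / sin(53.7°) = 107.2 m
rate = 107.2 m / 183 ka = 0.000586 m/yr = 0.586 m/kyr

0.586 m/kyr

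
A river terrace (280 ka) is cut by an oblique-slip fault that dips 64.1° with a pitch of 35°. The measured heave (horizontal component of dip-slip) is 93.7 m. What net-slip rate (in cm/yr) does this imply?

0.134 cm/yr

dip-slip = heave / cos(dip) = 93.7 / cos(64.1°) = 214.5 m
net slip = dip-slip / sin(rake) = 214.5 / sin(35°) = 374 m
rate = 374 m / 280 ka = 0.00134 m/yr = 0.134 cm/yr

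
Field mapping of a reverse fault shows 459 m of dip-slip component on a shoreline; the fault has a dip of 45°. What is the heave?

heave = dip-slip × cos(dip) = 459 m × cos(45°) = 325 m

325 m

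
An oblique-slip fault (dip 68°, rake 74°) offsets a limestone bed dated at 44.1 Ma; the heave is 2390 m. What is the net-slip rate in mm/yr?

0.151 mm/yr

dip-slip = heave / cos(dip) = 2390 / cos(68°) = 6380 m
net slip = dip-slip / sin(rake) = 6380 / sin(74°) = 6637 m
rate = 6637 m / 44.1 Ma = 0.000151 m/yr = 0.151 mm/yr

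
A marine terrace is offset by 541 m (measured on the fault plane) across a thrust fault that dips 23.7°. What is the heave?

495 m

heave = dip-slip × cos(dip) = 541 m × cos(23.7°) = 495 m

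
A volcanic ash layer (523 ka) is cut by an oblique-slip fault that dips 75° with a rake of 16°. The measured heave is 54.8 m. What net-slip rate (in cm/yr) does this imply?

0.147 cm/yr

dip-slip = heave / cos(dip) = 54.8 / cos(75°) = 211.7 m
net slip = dip-slip / sin(rake) = 211.7 / sin(16°) = 768.2 m
rate = 768.2 m / 523 ka = 0.00147 m/yr = 0.147 cm/yr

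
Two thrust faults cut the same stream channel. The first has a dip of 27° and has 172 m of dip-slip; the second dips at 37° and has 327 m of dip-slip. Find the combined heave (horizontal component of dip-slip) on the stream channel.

414 m

heave_A = 172 × cos(27°) = 153.3 m
heave_B = 327 × cos(37°) = 261.2 m
total = 153.3 + 261.2 = 414 m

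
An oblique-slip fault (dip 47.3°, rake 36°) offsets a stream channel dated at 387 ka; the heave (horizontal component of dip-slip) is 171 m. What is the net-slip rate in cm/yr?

dip-slip = heave / cos(dip) = 171 / cos(47.3°) = 252.2 m
net slip = dip-slip / sin(rake) = 252.2 / sin(36°) = 429 m
rate = 429 m / 387 ka = 0.00111 m/yr = 0.111 cm/yr

0.111 cm/yr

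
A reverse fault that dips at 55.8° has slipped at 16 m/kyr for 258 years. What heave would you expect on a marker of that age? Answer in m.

dip-slip = rate × time = 16 m/kyr × 258 years = 4.128 m
heave = dip-slip × cos(dip) = 4.128 × cos(55.8°) = 2.32 m

2.32 m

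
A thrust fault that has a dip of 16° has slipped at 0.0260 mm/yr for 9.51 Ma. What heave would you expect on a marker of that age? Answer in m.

dip-slip = rate × time = 0.0260 mm/yr × 9.51 Ma = 247.3 m
heave = dip-slip × cos(dip) = 247.3 × cos(16°) = 238 m

238 m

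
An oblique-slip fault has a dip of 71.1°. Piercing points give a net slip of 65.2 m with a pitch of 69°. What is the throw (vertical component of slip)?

dip-slip = net slip × sin(rake) = 65.2 m × sin(69°) = 60.87 m
throw = dip-slip × sin(dip) = 60.87 × sin(71.1°) = 57.6 m

57.6 m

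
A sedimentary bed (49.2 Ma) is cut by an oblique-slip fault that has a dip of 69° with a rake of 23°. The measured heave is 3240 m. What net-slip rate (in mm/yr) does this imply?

dip-slip = heave / cos(dip) = 3240 / cos(69°) = 9041 m
net slip = dip-slip / sin(rake) = 9041 / sin(23°) = 23140 m
rate = 23140 m / 49.2 Ma = 0.000470 m/yr = 0.470 mm/yr

0.470 mm/yr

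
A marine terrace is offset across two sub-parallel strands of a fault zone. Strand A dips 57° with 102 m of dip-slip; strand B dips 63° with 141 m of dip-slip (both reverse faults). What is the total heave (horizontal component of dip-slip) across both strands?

heave_A = 102 × cos(57°) = 55.55 m
heave_B = 141 × cos(63°) = 64.01 m
total = 55.55 + 64.01 = 120 m

120 m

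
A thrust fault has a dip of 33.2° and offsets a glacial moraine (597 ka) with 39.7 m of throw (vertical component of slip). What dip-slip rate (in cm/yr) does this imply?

0.0121 cm/yr

dip-slip = throw / sin(dip) = 39.7 m / sin(33.2°) = 72.50 m
rate = 72.50 m / 597 ka = 0.000121 m/yr = 0.0121 cm/yr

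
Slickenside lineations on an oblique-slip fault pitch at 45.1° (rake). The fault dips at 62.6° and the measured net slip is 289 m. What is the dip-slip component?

205 m

dip-slip = net slip × sin(rake) = 289 m × sin(45.1°) = 205 m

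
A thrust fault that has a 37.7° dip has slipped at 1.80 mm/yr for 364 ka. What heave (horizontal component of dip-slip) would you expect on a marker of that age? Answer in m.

dip-slip = rate × time = 1.80 mm/yr × 364 ka = 655.2 m
heave = dip-slip × cos(dip) = 655.2 × cos(37.7°) = 518 m

518 m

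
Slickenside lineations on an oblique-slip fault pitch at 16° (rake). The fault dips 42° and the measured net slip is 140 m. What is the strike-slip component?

135 m

strike-slip = net slip × cos(rake) = 140 m × cos(16°) = 135 m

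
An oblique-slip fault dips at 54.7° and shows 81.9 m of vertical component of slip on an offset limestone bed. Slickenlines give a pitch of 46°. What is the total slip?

140 m

dip-slip = throw / sin(dip) = 81.9 / sin(54.7°) = 100.4 m
net slip = dip-slip / sin(rake) = 100.4 / sin(46°) = 140 m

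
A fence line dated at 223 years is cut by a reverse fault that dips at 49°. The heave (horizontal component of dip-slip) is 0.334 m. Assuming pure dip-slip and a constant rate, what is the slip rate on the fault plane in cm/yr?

dip-slip = heave / cos(dip) = 0.334 m / cos(49°) = 0.5091 m
rate = 0.5091 m / 223 years = 0.00228 m/yr = 0.228 cm/yr

0.228 cm/yr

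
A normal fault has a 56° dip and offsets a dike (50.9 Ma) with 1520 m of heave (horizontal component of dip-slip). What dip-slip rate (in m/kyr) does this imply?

0.0534 m/kyr

dip-slip = heave / cos(dip) = 1520 m / cos(56°) = 2718 m
rate = 2718 m / 50.9 Ma = 0.0000534 m/yr = 0.0534 m/kyr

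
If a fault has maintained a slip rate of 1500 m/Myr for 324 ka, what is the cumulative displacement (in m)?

486 m

slip = rate × time = 1500 m/Myr × 324 ka = 486 m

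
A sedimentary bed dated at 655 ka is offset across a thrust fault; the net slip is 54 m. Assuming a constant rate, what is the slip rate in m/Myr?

82.4 m/Myr

rate = 54 m / 655 ka = 0.0000824 m/yr = 82.4 m/Myr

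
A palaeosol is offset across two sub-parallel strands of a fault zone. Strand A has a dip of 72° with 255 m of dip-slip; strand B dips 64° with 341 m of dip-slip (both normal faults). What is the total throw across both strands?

throw_A = 255 × sin(72°) = 242.5 m
throw_B = 341 × sin(64°) = 306.5 m
total = 242.5 + 306.5 = 549 m

549 m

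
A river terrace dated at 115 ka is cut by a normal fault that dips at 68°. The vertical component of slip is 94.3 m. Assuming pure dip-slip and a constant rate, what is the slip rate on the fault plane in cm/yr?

dip-slip = throw / sin(dip) = 94.3 m / sin(68°) = 101.7 m
rate = 101.7 m / 115 ka = 0.000884 m/yr = 0.0884 cm/yr

0.0884 cm/yr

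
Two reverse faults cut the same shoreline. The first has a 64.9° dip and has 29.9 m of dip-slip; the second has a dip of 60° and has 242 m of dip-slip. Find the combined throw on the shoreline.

237 m

throw_A = 29.9 × sin(64.9°) = 27.08 m
throw_B = 242 × sin(60°) = 209.6 m
total = 27.08 + 209.6 = 237 m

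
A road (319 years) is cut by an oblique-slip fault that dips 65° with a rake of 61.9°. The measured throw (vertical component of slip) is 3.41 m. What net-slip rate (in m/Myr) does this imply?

13400 m/Myr

dip-slip = throw / sin(dip) = 3.41 / sin(65°) = 3.763 m
net slip = dip-slip / sin(rake) = 3.763 / sin(61.9°) = 4.265 m
rate = 4.265 m / 319 years = 0.0134 m/yr = 13400 m/Myr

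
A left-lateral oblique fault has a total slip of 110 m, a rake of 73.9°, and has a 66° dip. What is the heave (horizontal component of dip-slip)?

dip-slip = net slip × sin(rake) = 110 m × sin(73.9°) = 105.7 m
heave = dip-slip × cos(dip) = 105.7 × cos(66°) = 43 m

43 m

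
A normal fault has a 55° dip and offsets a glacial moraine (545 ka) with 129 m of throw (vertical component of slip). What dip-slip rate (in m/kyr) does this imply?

dip-slip = throw / sin(dip) = 129 m / sin(55°) = 157.5 m
rate = 157.5 m / 545 ka = 0.000289 m/yr = 0.289 m/kyr

0.289 m/kyr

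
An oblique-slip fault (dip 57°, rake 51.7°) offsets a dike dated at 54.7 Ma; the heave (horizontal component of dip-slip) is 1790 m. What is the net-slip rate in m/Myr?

dip-slip = heave / cos(dip) = 1790 / cos(57°) = 3287 m
net slip = dip-slip / sin(rake) = 3287 / sin(51.7°) = 4188 m
rate = 4188 m / 54.7 Ma = 0.0000766 m/yr = 76.6 m/Myr

76.6 m/Myr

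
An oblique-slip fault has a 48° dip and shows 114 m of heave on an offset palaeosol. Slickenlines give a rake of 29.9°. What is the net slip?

dip-slip = heave / cos(dip) = 114 / cos(48°) = 170.4 m
net slip = dip-slip / sin(rake) = 170.4 / sin(29.9°) = 342 m

342 m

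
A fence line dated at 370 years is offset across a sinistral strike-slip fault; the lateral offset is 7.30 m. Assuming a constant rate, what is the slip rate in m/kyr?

rate = 7.30 m / 370 years = 0.0197 m/yr = 19.7 m/kyr

19.7 m/kyr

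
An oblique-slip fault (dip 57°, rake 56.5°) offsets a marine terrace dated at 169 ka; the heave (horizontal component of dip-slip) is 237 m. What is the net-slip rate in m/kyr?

dip-slip = heave / cos(dip) = 237 / cos(57°) = 435.2 m
net slip = dip-slip / sin(rake) = 435.2 / sin(56.5°) = 521.8 m
rate = 521.8 m / 169 ka = 0.00309 m/yr = 3.09 m/kyr

3.09 m/kyr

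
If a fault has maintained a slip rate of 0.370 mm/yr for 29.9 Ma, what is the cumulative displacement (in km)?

slip = rate × time = 0.370 mm/yr × 29.9 Ma = 11100 m = 11.1 km

11.1 km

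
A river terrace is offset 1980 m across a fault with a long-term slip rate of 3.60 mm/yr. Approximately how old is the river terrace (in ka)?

550 ka

age = offset / rate = 1980 m / (3.60 mm/yr) = 550000 yr = 550 ka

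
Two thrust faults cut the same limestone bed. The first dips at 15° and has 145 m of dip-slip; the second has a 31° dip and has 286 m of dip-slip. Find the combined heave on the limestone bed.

385 m

heave_A = 145 × cos(15°) = 140.1 m
heave_B = 286 × cos(31°) = 245.1 m
total = 140.1 + 245.1 = 385 m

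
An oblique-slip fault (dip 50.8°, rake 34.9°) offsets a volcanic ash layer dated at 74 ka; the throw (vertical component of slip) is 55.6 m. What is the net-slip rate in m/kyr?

1.69 m/kyr

dip-slip = throw / sin(dip) = 55.6 / sin(50.8°) = 71.75 m
net slip = dip-slip / sin(rake) = 71.75 / sin(34.9°) = 125.4 m
rate = 125.4 m / 74 ka = 0.00169 m/yr = 1.69 m/kyr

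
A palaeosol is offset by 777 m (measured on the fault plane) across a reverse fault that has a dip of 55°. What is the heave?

446 m

heave = dip-slip × cos(dip) = 777 m × cos(55°) = 446 m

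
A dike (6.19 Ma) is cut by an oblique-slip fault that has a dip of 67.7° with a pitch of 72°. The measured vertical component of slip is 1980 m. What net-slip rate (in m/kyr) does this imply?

dip-slip = throw / sin(dip) = 1980 / sin(67.7°) = 2140 m
net slip = dip-slip / sin(rake) = 2140 / sin(72°) = 2250 m
rate = 2250 m / 6.19 Ma = 0.000364 m/yr = 0.364 m/kyr

0.364 m/kyr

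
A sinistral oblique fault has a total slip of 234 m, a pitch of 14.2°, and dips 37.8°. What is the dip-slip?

57.4 m

dip-slip = net slip × sin(rake) = 234 m × sin(14.2°) = 57.4 m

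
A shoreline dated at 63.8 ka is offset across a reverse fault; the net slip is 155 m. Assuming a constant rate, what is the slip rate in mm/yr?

rate = 155 m / 63.8 ka = 0.00243 m/yr = 2.43 mm/yr

2.43 mm/yr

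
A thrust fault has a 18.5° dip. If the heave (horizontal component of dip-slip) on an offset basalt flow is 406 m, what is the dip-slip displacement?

428 m

dip-slip = heave / cos(dip) = 406 / cos(18.5°) = 428 m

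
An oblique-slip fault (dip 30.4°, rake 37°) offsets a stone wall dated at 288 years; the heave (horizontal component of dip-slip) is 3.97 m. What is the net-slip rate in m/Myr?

dip-slip = heave / cos(dip) = 3.97 / cos(30.4°) = 4.603 m
net slip = dip-slip / sin(rake) = 4.603 / sin(37°) = 7.648 m
rate = 7.648 m / 288 years = 0.0266 m/yr = 26600 m/Myr

26600 m/Myr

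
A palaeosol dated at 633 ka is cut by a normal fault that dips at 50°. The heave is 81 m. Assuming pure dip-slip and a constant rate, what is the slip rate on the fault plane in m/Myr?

dip-slip = heave / cos(dip) = 81 m / cos(50°) = 126 m
rate = 126 m / 633 ka = 0.000199 m/yr = 199 m/Myr

199 m/Myr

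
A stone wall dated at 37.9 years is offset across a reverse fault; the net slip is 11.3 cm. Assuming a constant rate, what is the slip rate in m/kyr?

rate = 11.3 cm / 37.9 years = 0.00298 m/yr = 2.98 m/kyr

2.98 m/kyr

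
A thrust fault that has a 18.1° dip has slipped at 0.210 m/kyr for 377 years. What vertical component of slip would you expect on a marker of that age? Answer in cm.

2.46 cm

dip-slip = rate × time = 0.210 m/kyr × 377 years = 0.07917 m
throw = dip-slip × sin(dip) = 0.07917 × sin(18.1°) = 0.0246 m = 2.46 cm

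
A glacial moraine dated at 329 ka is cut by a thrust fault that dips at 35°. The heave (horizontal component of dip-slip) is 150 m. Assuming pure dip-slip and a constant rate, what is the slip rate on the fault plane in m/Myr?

dip-slip = heave / cos(dip) = 150 m / cos(35°) = 183.1 m
rate = 183.1 m / 329 ka = 0.000557 m/yr = 557 m/Myr

557 m/Myr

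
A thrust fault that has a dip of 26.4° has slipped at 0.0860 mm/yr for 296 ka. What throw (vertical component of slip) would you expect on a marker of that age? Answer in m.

11.3 m

dip-slip = rate × time = 0.0860 mm/yr × 296 ka = 25.46 m
throw = dip-slip × sin(dip) = 25.46 × sin(26.4°) = 11.3 m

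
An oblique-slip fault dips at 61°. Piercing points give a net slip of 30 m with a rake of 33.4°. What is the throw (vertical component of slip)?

14.4 m

dip-slip = net slip × sin(rake) = 30 m × sin(33.4°) = 16.51 m
throw = dip-slip × sin(dip) = 16.51 × sin(61°) = 14.4 m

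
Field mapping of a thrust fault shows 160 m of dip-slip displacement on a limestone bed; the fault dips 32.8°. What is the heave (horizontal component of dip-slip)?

heave = dip-slip × cos(dip) = 160 m × cos(32.8°) = 134 m

134 m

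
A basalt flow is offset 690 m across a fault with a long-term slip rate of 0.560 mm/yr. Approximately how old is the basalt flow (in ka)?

age = offset / rate = 690 m / (0.560 mm/yr) = 1.23e+06 yr = 1230 ka

1230 ka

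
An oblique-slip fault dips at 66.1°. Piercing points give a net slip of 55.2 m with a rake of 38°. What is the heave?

dip-slip = net slip × sin(rake) = 55.2 m × sin(38°) = 33.98 m
heave = dip-slip × cos(dip) = 33.98 × cos(66.1°) = 13.8 m

13.8 m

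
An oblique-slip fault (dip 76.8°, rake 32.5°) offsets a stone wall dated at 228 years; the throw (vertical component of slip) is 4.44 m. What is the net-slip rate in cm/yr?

3.72 cm/yr

dip-slip = throw / sin(dip) = 4.44 / sin(76.8°) = 4.560 m
net slip = dip-slip / sin(rake) = 4.560 / sin(32.5°) = 8.488 m
rate = 8.488 m / 228 years = 0.0372 m/yr = 3.72 cm/yr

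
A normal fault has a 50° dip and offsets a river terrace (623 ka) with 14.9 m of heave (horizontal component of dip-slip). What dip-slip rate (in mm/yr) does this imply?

0.0372 mm/yr

dip-slip = heave / cos(dip) = 14.9 m / cos(50°) = 23.18 m
rate = 23.18 m / 623 ka = 0.0000372 m/yr = 0.0372 mm/yr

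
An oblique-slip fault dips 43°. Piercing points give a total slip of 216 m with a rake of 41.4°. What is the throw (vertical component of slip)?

dip-slip = net slip × sin(rake) = 216 m × sin(41.4°) = 142.8 m
throw = dip-slip × sin(dip) = 142.8 × sin(43°) = 97.4 m

97.4 m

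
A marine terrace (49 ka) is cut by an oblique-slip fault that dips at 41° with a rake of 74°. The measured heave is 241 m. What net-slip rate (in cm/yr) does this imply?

dip-slip = heave / cos(dip) = 241 / cos(41°) = 319.3 m
net slip = dip-slip / sin(rake) = 319.3 / sin(74°) = 332.2 m
rate = 332.2 m / 49 ka = 0.00678 m/yr = 0.678 cm/yr

0.678 cm/yr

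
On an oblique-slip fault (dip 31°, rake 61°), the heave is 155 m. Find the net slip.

207 m

dip-slip = heave / cos(dip) = 155 / cos(31°) = 180.8 m
net slip = dip-slip / sin(rake) = 180.8 / sin(61°) = 207 m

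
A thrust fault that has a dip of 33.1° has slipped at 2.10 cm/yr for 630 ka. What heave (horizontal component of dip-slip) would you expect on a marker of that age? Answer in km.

dip-slip = rate × time = 2.10 cm/yr × 630 ka = 13230 m
heave = dip-slip × cos(dip) = 13230 × cos(33.1°) = 11100 m = 11.1 km

11.1 km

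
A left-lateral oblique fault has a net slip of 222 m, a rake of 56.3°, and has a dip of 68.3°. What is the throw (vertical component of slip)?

dip-slip = net slip × sin(rake) = 222 m × sin(56.3°) = 184.7 m
throw = dip-slip × sin(dip) = 184.7 × sin(68.3°) = 172 m

172 m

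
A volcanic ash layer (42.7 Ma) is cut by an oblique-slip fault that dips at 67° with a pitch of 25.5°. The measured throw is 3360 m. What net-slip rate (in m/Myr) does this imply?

199 m/Myr

dip-slip = throw / sin(dip) = 3360 / sin(67°) = 3650 m
net slip = dip-slip / sin(rake) = 3650 / sin(25.5°) = 8479 m
rate = 8479 m / 42.7 Ma = 0.000199 m/yr = 199 m/Myr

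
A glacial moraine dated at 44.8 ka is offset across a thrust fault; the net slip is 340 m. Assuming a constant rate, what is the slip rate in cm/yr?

0.759 cm/yr

rate = 340 m / 44.8 ka = 0.00759 m/yr = 0.759 cm/yr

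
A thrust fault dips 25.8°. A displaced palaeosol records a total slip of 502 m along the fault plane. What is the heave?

heave = dip-slip × cos(dip) = 502 m × cos(25.8°) = 452 m

452 m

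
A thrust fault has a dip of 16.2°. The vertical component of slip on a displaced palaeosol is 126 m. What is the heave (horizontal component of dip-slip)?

434 m

heave = throw / tan(dip) = 126 / tan(16.2°) = 434 m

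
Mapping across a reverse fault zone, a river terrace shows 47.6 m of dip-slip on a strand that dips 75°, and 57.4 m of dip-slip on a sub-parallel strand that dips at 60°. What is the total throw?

throw_A = 47.6 × sin(75°) = 45.98 m
throw_B = 57.4 × sin(60°) = 49.71 m
total = 45.98 + 49.71 = 95.7 m

95.7 m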